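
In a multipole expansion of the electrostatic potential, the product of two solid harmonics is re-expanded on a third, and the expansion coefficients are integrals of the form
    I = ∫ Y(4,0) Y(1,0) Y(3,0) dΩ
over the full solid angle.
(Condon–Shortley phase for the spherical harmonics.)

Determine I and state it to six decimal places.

0.246233

Checks pass: Σm=0; 8 even; l₃=3∈[3,5].
(2·4+1)(2·1+1)(2·3+1) = 189
Δ: 2! 6! 0! / 9! → 1/252
sum: t=1:−1/36 = -1/36
3j²(4 1 3; 0 0 0) = Δ·Π!·Σ² = 4/63  (sign +1)
(m-triple is (0,0,0) — same symbol as above.)
combine: 4πI² = 189·4/63·4/63 = 16/21
take √, sign +1: I = 0.24623252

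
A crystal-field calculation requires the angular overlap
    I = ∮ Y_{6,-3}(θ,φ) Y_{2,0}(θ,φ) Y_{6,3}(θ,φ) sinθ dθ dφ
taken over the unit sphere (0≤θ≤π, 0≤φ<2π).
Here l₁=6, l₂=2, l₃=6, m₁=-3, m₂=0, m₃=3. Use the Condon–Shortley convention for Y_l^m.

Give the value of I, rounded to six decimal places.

Checks pass: Σm=0; 14 even; l₃=6∈[4,8].
(2·6+1)(2·2+1)(2·6+1) = 845
Δ: 2! 10! 2! / 15! → 1/90090
sum: t=0:+1/69120 t=1:−1/14400 t=2:+1/69120 = -7/172800
3j²(6 2 6; 0 0 0) = Δ·Π!·Σ² = 14/715  (sign -1)
sum: t=0:+1/1451520 t=1:−1/80640 t=2:+1/120960 = -1/290304
3j²(6 2 6; -3 0 3) = Δ·Π!·Σ² = 5/2002  (sign +1)
combine: 4πI² = 845·14/715·5/2002 = 5/121
take √, sign -1: I = -0.05734392

-0.057344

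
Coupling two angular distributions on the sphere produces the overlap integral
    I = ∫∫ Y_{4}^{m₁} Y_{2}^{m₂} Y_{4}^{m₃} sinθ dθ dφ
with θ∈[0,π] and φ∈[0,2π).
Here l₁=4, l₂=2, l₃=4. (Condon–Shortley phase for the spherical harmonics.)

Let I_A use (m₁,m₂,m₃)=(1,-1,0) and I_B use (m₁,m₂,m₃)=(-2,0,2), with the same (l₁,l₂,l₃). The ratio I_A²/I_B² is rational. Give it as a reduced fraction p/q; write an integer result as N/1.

15/32

Shared (l₁,l₂,l₃)=(4,2,4): N and (l;000)² cancel in I_A²/I_B².
A: Δ = 2!·6!·2!/11! = 1/13860; Racah Σ t=0..1: t=0:+1/72 t=1:−1/96 = 1/288; ⇒ 3j(4 2 4; 1 -1 0)² = 1/462, sgn +1
B: Δ = 2!·6!·2!/11! = 1/13860; Racah Σ t=0..2: t=0:+1/2880 t=1:−1/120 t=2:+1/192 = -1/360; ⇒ 3j(4 2 4; -2 0 2)² = 16/3465, sgn -1
I_A²/I_B² = (1/462)/(16/3465) = 15/32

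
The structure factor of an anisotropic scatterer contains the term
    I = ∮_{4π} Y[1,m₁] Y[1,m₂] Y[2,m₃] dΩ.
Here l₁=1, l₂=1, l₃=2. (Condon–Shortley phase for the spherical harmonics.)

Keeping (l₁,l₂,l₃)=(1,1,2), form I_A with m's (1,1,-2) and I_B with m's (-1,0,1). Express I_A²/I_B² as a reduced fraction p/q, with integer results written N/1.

2/1

Shared (l₁,l₂,l₃)=(1,1,2): N and (l;000)² cancel in I_A²/I_B².
A: Δ = 0!·2!·2!/5! = 1/30; Racah Σ t=0..0: t=0:+1/4 = 1/4; ⇒ 3j(1 1 2; 1 1 -2)² = 1/5, sgn +1
B: Δ = 0!·2!·2!/5! = 1/30; Racah Σ t=0..0: t=0:+1/2 = 1/2; ⇒ 3j(1 1 2; -1 0 1)² = 1/10, sgn -1
I_A²/I_B² = (1/5)/(1/10) = 2/1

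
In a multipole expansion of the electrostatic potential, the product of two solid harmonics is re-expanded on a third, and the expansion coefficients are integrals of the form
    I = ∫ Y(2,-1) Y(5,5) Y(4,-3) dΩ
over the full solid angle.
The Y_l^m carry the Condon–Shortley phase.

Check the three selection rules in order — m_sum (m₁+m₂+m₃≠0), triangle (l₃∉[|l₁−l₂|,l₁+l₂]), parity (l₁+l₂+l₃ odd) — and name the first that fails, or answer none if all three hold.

m_sum

Σmᵢ = 1  ✗
l₃∈[|l₁−l₂|,l₁+l₂]=[3,7], have l₃=4
Σlᵢ = 11 ⇒ odd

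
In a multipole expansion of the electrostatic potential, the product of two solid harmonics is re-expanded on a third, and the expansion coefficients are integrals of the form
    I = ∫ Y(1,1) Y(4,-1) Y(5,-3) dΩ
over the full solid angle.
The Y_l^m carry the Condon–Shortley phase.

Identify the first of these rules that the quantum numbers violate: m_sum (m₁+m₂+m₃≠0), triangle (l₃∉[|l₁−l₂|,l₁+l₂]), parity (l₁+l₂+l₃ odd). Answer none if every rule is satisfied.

m_sum

azimuthal sum: 1 − 1 − 3 = -3  ✗
3 ≤ 5 ≤ 5 (triangle on l)
L = 1 + 4 + 5 = 10 (even)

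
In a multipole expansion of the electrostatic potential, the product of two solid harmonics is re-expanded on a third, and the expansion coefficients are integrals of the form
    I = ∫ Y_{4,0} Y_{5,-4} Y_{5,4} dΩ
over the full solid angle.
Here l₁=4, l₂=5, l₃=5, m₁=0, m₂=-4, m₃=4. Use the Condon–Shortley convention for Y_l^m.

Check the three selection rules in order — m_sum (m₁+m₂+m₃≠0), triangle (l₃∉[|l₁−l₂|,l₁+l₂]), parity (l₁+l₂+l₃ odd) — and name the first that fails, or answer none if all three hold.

m₁+m₂+m₃ = 0 − 4 + 4 = 0  ✓
triangle: |4−5|=1 ≤ l₃=5 ≤ 4+5=9  ✓
parity: l₁+l₂+l₃ = 14 is even  ✓

none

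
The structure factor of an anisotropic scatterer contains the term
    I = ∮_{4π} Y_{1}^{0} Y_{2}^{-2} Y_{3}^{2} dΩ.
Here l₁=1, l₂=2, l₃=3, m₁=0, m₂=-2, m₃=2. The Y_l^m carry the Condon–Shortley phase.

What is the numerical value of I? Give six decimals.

0.184674

m-sum 0 ✓  L=6 even ✓  1≤3≤3 ✓
Π(2lᵢ+1) = 3×5×7 = 105
triangle coeff Δ(1,2,3) = 1/105
Σ_t [0,0]: t=0:+1/4 = 1/4
(3j)²=3/35 [(1 2 3; 0 0 0)], sign=-1
Σ_t [0,0]: t=0:+1/24 = 1/24
(3j)²=1/21 [(1 2 3; 0 -2 2)], sign=-1
⇒ 4πI² = 3/7
I = (+1)√(3/7/(4π)) = 0.18467439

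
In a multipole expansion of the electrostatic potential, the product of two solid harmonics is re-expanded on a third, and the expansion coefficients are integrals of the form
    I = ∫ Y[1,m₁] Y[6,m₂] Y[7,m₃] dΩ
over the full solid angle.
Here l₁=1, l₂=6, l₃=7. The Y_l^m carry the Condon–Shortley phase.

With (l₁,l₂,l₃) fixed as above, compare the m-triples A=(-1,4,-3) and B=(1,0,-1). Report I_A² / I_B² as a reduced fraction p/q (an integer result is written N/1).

3/14

Same 1,6,7: normalisation and zero-m 3j drop out of the ratio.
A: Δ: 0! 2! 12! / 15! → 1/1365; sum: t=0:+1/14515200 = 1/14515200; 3j²(1 6 7; -1 4 -3) = Δ·Π!·Σ² = 2/455  (sign +1)
B: Δ: 0! 2! 12! / 15! → 1/1365; sum: t=0:+1/1036800 = 1/1036800; 3j²(1 6 7; 1 0 -1) = Δ·Π!·Σ² = 4/195  (sign +1)
I_A²/I_B² = (2/455)/(4/195) = 3/14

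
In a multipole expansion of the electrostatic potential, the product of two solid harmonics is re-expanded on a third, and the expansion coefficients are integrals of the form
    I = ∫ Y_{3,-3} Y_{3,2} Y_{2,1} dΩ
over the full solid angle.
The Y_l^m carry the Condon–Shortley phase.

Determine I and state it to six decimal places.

Rules hold: Σm=0, L=8 even, 0≤2≤6.
N = 7·7·5 = 245
Δ = 4!·2!·2!/9! = 1/3780
Racah Σ t=1..3: t=1:−1/24 t=2:+1/4 t=3:−1/24 = 1/6
⇒ 3j(3 3 2; 0 0 0)² = 4/105, sgn +1
Racah Σ t=4..4: t=4:+1/48 = 1/48
⇒ 3j(3 3 2; -3 2 1)² = 5/84, sgn -1
4πI² = N·(3j₀)²·(3jₘ)² = 5/9
I = -1·√(0.555556/4π) = -0.21026104

-0.210261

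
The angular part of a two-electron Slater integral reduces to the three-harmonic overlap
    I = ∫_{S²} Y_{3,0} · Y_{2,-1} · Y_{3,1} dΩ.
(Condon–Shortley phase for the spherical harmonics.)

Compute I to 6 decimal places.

-0.059471

Checks pass: Σm=0; 8 even; l₃=3∈[1,5].
(2·3+1)(2·2+1)(2·3+1) = 245
Δ: 2! 4! 2! / 9! → 1/3780
sum: t=0:+1/24 t=1:−1/4 t=2:+1/24 = -1/6
3j²(3 2 3; 0 0 0) = Δ·Π!·Σ² = 4/105  (sign +1)
sum: t=0:+1/12 t=1:−1/8 = -1/24
3j²(3 2 3; 0 -1 1) = Δ·Π!·Σ² = 1/210  (sign -1)
combine: 4πI² = 245·4/105·1/210 = 2/45
take √, sign -1: I = -0.05947080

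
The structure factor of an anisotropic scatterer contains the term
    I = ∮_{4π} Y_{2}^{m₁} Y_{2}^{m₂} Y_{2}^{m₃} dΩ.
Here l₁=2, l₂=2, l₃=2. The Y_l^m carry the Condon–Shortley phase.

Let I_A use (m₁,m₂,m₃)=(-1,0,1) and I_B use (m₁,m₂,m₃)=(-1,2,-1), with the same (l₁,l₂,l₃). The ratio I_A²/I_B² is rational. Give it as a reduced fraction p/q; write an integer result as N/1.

Shared (l₁,l₂,l₃)=(2,2,2): N and (l;000)² cancel in I_A²/I_B².
A: Δ = 2!·2!·2!/7! = 1/630; Racah Σ t=1..2: t=1:−1/2 t=2:+1/4 = -1/4; ⇒ 3j(2 2 2; -1 0 1)² = 1/70, sgn +1
B: Δ = 2!·2!·2!/7! = 1/630; Racah Σ t=2..2: t=2:+1/4 = 1/4; ⇒ 3j(2 2 2; -1 2 -1)² = 3/35, sgn -1
I_A²/I_B² = (1/70)/(3/35) = 1/6

1/6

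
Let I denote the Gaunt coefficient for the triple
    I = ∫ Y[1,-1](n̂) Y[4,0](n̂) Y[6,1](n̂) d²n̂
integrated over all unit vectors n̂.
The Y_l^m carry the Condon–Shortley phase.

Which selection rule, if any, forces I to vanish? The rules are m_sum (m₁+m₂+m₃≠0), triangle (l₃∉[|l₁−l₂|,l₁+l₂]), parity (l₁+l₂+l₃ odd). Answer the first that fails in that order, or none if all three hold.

Σmᵢ = 0  ✓
l₃∈[|l₁−l₂|,l₁+l₂]=[3,5], have l₃=6  ✗
Σlᵢ = 11 ⇒ odd

triangle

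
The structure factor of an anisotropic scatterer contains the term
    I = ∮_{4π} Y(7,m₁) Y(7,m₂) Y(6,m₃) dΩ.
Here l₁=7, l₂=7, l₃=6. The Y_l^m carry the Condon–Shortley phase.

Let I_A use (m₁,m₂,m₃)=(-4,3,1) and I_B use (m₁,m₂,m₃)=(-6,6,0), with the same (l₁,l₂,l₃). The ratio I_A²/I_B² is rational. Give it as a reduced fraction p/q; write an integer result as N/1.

21/3718

Shared (l₁,l₂,l₃)=(7,7,6): N and (l;000)² cancel in I_A²/I_B².
A: Δ = 8!·6!·6!/21! = 1/2444321880; Racah Σ t=5..8: t=5:−1/62208000 t=6:+1/8294400 t=7:−1/8709120 t=8:+1/69672960 = 1/248832000; ⇒ 3j(7 7 6; -4 3 1)² = 7/83980, sgn -1
B: Δ = 8!·6!·6!/21! = 1/2444321880; Racah Σ t=7..8: t=7:−1/2612736000 t=8:+1/580608000 = 1/746496000; ⇒ 3j(7 7 6; -6 6 0)² = 143/9690, sgn +1
I_A²/I_B² = (7/83980)/(143/9690) = 21/3718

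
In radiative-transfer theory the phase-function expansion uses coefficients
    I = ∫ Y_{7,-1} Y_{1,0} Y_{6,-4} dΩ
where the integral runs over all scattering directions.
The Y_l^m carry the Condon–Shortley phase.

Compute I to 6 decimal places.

m-sum = -1 + 0 − 4 = -5 ≠ 0 ⇒ I = 0

0.000000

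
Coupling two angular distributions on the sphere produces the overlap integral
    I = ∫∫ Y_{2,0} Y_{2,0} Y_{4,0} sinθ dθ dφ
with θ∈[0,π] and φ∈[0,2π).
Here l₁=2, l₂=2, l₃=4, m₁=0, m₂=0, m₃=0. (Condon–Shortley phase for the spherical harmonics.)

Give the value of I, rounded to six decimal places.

Checks pass: Σm=0; 8 even; l₃=4∈[0,4].
(2·2+1)(2·2+1)(2·4+1) = 225
Δ: 0! 4! 4! / 9! → 1/630
sum: t=0:+1/16 = 1/16
3j²(2 2 4; 0 0 0) = Δ·Π!·Σ² = 2/35  (sign +1)
(m-triple is (0,0,0) — same symbol as above.)
combine: 4πI² = 225·2/35·2/35 = 36/49
take √, sign +1: I = 0.24179554

0.241796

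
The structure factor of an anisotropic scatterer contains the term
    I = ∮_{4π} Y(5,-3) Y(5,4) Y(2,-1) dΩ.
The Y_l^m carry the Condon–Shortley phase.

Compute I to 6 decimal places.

m-sum 0 ✓  L=12 even ✓  0≤2≤10 ✓
Π(2lᵢ+1) = 11×11×5 = 605
triangle coeff Δ(5,5,2) = 1/38610
Σ_t [3,5]: t=3:−1/2880 t=4:+1/576 t=5:−1/2880 = 1/960
(3j)²=10/429 [(5 5 2; 0 0 0)], sign=+1
Σ_t [7,8]: t=7:−1/10080 t=8:+1/80640 = -1/11520
(3j)²=49/1430 [(5 5 2; -3 4 -1)], sign=+1
⇒ 4πI² = 245/507
I = (+1)√(245/507/(4π)) = 0.19609844

0.196098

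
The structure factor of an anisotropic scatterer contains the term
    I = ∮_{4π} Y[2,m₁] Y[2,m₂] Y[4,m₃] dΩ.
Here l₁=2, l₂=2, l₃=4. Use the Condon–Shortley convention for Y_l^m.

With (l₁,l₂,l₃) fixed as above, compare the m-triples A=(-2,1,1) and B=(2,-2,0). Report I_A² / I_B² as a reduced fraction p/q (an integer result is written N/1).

5/1

Same 2,2,4: normalisation and zero-m 3j drop out of the ratio.
A: Δ: 0! 4! 4! / 9! → 1/630; sum: t=0:+1/144 = 1/144; 3j²(2 2 4; -2 1 1) = Δ·Π!·Σ² = 1/126  (sign -1)
B: Δ: 0! 4! 4! / 9! → 1/630; sum: t=0:+1/576 = 1/576; 3j²(2 2 4; 2 -2 0) = Δ·Π!·Σ² = 1/630  (sign +1)
I_A²/I_B² = (1/126)/(1/630) = 5/1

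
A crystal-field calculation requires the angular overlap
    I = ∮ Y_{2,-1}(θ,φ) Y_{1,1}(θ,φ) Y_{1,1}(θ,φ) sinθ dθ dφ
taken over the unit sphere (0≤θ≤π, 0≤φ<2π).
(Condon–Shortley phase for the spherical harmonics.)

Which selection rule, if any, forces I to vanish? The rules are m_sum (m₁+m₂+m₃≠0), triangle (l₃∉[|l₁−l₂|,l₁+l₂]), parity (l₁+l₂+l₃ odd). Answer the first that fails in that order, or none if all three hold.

m_sum

m₁+m₂+m₃ = -1 + 1 + 1 = 1  ✗
triangle: |2−1|=1 ≤ l₃=1 ≤ 2+1=3
parity: l₁+l₂+l₃ = 4 is even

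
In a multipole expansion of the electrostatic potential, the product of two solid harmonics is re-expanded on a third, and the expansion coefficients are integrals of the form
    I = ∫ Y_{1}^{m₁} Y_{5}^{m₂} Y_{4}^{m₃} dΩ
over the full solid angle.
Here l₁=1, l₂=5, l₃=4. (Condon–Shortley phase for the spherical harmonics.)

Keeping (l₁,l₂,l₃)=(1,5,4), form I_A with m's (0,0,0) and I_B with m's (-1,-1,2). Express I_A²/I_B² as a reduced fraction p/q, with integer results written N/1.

l's match ⇒ only the (l;m) 3-j factors differ between A and B.
A: triangle coeff Δ(1,5,4) = 1/495; Σ_t [1,1]: t=1:−1/576 = -1/576; (3j)²=5/99 [(1 5 4; 0 0 0)], sign=-1
B: triangle coeff Δ(1,5,4) = 1/495; Σ_t [2,2]: t=2:+1/2880 = 1/2880; (3j)²=2/165 [(1 5 4; -1 -1 2)], sign=+1
I_A²/I_B² = (5/99)/(2/165) = 25/6

25/6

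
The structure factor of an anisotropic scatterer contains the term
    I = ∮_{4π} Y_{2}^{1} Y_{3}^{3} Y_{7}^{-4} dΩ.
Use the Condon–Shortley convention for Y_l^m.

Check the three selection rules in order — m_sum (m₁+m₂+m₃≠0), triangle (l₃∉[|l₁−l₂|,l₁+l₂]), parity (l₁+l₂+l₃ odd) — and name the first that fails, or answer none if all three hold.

triangle

m₁+m₂+m₃ = 1 + 3 − 4 = 0  ✓
triangle: |2−3|=1 ≤ l₃=7 ≤ 2+3=5  ✗
parity: l₁+l₂+l₃ = 12 is even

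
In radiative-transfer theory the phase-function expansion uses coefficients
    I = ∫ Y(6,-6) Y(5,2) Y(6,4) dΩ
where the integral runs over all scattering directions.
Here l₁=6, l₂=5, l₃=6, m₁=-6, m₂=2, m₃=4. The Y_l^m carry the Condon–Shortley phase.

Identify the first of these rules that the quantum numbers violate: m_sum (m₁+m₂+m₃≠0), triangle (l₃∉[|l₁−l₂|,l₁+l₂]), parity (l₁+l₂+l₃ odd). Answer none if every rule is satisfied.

m₁+m₂+m₃ = -6 + 2 + 4 = 0  ✓
triangle: |6−5|=1 ≤ l₃=6 ≤ 6+5=11  ✓
parity: l₁+l₂+l₃ = 17 is odd  ✗

parity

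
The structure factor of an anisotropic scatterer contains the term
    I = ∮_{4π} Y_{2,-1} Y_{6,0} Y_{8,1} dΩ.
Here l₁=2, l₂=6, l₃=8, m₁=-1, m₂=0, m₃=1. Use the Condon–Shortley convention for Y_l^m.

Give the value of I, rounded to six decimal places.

Rules hold: Σm=0, L=16 even, 4≤8≤8.
N = 5·13·17 = 1105
Δ = 0!·4!·12!/17! = 1/30940
Racah Σ t=0..0: t=0:+1/2073600 = 1/2073600
⇒ 3j(2 6 8; 0 0 0)² = 28/1105, sgn +1
Racah Σ t=0..0: t=0:+1/3110400 = 1/3110400
⇒ 3j(2 6 8; -1 0 1)² = 21/1105, sgn -1
4πI² = N·(3j₀)²·(3jₘ)² = 588/1105
I = -1·√(0.532127/4π) = -0.20577973

-0.205780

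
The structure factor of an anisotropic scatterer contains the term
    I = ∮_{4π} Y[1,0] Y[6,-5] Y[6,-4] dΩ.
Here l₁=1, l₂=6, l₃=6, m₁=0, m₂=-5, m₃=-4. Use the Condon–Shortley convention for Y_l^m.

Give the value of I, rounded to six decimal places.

0.000000

Σmᵢ = -9 ≠ 0, so the φ-integral vanishes; I = 0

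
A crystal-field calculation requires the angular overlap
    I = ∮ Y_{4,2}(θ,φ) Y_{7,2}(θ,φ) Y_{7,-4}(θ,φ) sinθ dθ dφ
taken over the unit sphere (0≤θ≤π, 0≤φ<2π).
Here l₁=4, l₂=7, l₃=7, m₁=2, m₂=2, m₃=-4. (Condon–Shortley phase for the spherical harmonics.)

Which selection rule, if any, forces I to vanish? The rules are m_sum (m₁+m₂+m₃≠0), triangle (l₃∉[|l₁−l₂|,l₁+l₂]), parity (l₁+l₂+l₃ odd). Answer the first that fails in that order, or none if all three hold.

m₁+m₂+m₃ = 2 + 2 − 4 = 0  ✓
triangle: |4−7|=3 ≤ l₃=7 ≤ 4+7=11  ✓
parity: l₁+l₂+l₃ = 18 is even  ✓

none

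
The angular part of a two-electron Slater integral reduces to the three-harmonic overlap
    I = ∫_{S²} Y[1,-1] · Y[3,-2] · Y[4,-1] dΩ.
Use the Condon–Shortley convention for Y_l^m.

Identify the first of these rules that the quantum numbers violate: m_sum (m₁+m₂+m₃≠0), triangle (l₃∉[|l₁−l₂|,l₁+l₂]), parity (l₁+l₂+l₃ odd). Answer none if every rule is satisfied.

Σmᵢ = -4  ✗
l₃∈[|l₁−l₂|,l₁+l₂]=[2,4], have l₃=4
Σlᵢ = 8 ⇒ even

m_sum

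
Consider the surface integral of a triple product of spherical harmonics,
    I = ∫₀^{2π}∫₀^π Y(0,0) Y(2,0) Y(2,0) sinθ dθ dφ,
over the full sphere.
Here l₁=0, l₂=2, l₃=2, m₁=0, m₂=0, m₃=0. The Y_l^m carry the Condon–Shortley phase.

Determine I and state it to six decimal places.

0.282095

Checks pass: Σm=0; 4 even; l₃=2∈[2,2].
(2·0+1)(2·2+1)(2·2+1) = 25
Δ: 0! 0! 4! / 5! → 1/5
sum: t=0:+1/4 = 1/4
3j²(0 2 2; 0 0 0) = Δ·Π!·Σ² = 1/5  (sign +1)
(m-triple is (0,0,0) — same symbol as above.)
combine: 4πI² = 25·1/5·1/5 = 1/1
take √, sign +1: I = 0.28209479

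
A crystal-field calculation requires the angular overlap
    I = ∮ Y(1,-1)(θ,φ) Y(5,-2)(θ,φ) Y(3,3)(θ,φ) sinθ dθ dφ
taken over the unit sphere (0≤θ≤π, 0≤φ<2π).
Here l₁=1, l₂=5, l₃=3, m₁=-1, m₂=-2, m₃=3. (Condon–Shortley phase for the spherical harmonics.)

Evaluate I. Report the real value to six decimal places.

0.000000

|1−5|≤3≤1+5 violated ⇒ I = 0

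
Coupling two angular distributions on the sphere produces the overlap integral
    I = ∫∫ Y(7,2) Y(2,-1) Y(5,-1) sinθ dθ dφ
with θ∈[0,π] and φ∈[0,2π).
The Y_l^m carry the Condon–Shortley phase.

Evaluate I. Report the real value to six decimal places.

0.232242

Checks pass: Σm=0; 14 even; l₃=5∈[5,9].
(2·7+1)(2·2+1)(2·5+1) = 825
Δ: 4! 10! 0! / 15! → 1/15015
sum: t=2:+1/57600 = 1/57600
3j²(7 2 5; 0 0 0) = Δ·Π!·Σ² = 21/715  (sign -1)
sum: t=1:−1/103680 = -1/103680
3j²(7 2 5; 2 -1 -1) = Δ·Π!·Σ² = 4/143  (sign -1)
combine: 4πI² = 825·21/715·4/143 = 1260/1859
take √, sign +1: I = 0.23224194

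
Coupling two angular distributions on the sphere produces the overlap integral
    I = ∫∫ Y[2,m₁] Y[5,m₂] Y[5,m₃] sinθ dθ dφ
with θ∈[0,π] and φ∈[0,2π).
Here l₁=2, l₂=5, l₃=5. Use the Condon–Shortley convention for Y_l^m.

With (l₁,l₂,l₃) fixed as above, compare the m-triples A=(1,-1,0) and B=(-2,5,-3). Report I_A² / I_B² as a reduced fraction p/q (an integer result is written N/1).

l's match ⇒ only the (l;m) 3-j factors differ between A and B.
A: triangle coeff Δ(2,5,5) = 1/38610; Σ_t [0,1]: t=0:+1/1152 t=1:−1/1440 = 1/5760; (3j)²=1/858 [(2 5 5; 1 -1 0)], sign=-1
B: triangle coeff Δ(2,5,5) = 1/38610; Σ_t [2,2]: t=2:+1/161280 = 1/161280; (3j)²=1/143 [(2 5 5; -2 5 -3)], sign=+1
I_A²/I_B² = (1/858)/(1/143) = 1/6

1/6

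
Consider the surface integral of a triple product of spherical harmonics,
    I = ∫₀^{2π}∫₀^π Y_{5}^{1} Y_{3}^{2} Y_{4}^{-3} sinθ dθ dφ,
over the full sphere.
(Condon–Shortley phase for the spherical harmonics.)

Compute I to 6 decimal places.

0.160929

Rules hold: Σm=0, L=12 even, 2≤4≤8.
N = 11·7·9 = 693
Δ = 4!·6!·2!/13! = 1/180180
Racah Σ t=1..3: t=1:−1/576 t=2:+1/144 t=3:−1/576 = 1/288
⇒ 3j(5 3 4; 0 0 0)² = 20/1001, sgn +1
Racah Σ t=3..4: t=3:−1/1440 t=4:+1/17280 = -11/17280
⇒ 3j(5 3 4; 1 2 -3)² = 11/468, sgn +1
4πI² = N·(3j₀)²·(3jₘ)² = 55/169
I = +1·√(0.325444/4π) = 0.16092854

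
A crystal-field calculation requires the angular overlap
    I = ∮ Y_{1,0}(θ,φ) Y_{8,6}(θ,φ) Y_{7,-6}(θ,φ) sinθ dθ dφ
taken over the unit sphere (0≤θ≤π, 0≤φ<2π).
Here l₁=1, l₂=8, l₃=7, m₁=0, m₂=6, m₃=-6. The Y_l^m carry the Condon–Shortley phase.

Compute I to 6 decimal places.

0.161907

m-sum 0 ✓  L=16 even ✓  7≤7≤9 ✓
Π(2lᵢ+1) = 3×17×15 = 765
triangle coeff Δ(1,8,7) = 1/2040
Σ_t [1,1]: t=1:−1/25401600 = -1/25401600
(3j)²=8/255 [(1 8 7; 0 0 0)], sign=+1
Σ_t [1,1]: t=1:−1/6227020800 = -1/6227020800
(3j)²=7/510 [(1 8 7; 0 6 -6)], sign=+1
⇒ 4πI² = 28/85
I = (+1)√(28/85/(4π)) = 0.16190663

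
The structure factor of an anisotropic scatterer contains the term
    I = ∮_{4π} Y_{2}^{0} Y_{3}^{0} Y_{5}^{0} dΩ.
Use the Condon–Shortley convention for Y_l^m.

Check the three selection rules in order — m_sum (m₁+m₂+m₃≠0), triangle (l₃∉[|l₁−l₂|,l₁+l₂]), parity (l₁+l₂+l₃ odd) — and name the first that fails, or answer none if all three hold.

m₁+m₂+m₃ = 0 + 0 + 0 = 0  ✓
triangle: |2−3|=1 ≤ l₃=5 ≤ 2+3=5  ✓
parity: l₁+l₂+l₃ = 10 is even  ✓

none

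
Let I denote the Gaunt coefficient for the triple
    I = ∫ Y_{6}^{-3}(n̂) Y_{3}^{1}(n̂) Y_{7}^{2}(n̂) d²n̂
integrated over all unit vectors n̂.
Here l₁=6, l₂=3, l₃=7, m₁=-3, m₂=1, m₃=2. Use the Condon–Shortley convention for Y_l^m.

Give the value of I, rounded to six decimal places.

-0.122872

Rules hold: Σm=0, L=16 even, 3≤7≤9.
N = 13·7·15 = 1365
Δ = 2!·10!·4!/17! = 1/2042040
Racah Σ t=0..2: t=0:+1/207360 t=1:−1/57600 t=2:+1/207360 = -1/129600
⇒ 3j(6 3 7; 0 0 0)² = 168/12155, sgn +1
Racah Σ t=0..2: t=0:+1/17418240 t=1:−1/483840 t=2:+1/241920 = 37/17418240
⇒ 3j(6 3 7; -3 1 2)² = 1369/136136, sgn -1
4πI² = N·(3j₀)²·(3jₘ)² = 86247/454597
I = -1·√(0.189722/4π) = -0.12287224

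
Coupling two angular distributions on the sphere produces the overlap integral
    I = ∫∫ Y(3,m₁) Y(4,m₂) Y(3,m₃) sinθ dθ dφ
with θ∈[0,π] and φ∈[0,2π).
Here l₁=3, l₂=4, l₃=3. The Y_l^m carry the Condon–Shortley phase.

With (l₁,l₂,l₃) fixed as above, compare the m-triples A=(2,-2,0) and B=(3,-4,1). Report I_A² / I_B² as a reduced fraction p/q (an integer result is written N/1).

1/14

Same 3,4,3: normalisation and zero-m 3j drop out of the ratio.
A: Δ: 4! 2! 4! / 11! → 1/34650; sum: t=0:+1/96 t=1:−1/72 = -1/288; 3j²(3 4 3; 2 -2 0) = Δ·Π!·Σ² = 1/462  (sign +1)
B: Δ: 4! 2! 4! / 11! → 1/34650; sum: t=0:+1/1152 = 1/1152; 3j²(3 4 3; 3 -4 1) = Δ·Π!·Σ² = 1/33  (sign +1)
I_A²/I_B² = (1/462)/(1/33) = 1/14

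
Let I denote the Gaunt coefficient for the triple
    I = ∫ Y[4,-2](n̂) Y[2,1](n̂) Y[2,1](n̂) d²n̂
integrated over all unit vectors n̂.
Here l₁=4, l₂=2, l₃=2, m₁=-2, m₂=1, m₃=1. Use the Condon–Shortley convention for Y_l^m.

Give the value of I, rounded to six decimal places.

0.254875

Checks pass: Σm=0; 8 even; l₃=2∈[2,6].
(2·4+1)(2·2+1)(2·2+1) = 225
Δ: 4! 4! 0! / 9! → 1/630
sum: t=2:+1/16 = 1/16
3j²(4 2 2; 0 0 0) = Δ·Π!·Σ² = 2/35  (sign +1)
sum: t=3:−1/36 = -1/36
3j²(4 2 2; -2 1 1) = Δ·Π!·Σ² = 4/63  (sign +1)
combine: 4πI² = 225·2/35·4/63 = 40/49
take √, sign +1: I = 0.25487487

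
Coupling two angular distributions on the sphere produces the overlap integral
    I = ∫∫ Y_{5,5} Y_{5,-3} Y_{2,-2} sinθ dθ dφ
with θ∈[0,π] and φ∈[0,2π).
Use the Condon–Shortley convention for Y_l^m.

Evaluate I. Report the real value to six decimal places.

0.088588

Rules hold: Σm=0, L=12 even, 0≤2≤10.
N = 11·11·5 = 605
Δ = 8!·2!·2!/13! = 1/38610
Racah Σ t=3..5: t=3:−1/2880 t=4:+1/576 t=5:−1/2880 = 1/960
⇒ 3j(5 5 2; 0 0 0)² = 10/429, sgn +1
Racah Σ t=0..0: t=0:+1/161280 = 1/161280
⇒ 3j(5 5 2; 5 -3 -2)² = 1/143, sgn +1
4πI² = N·(3j₀)²·(3jₘ)² = 50/507
I = +1·√(0.0986193/4π) = 0.08858824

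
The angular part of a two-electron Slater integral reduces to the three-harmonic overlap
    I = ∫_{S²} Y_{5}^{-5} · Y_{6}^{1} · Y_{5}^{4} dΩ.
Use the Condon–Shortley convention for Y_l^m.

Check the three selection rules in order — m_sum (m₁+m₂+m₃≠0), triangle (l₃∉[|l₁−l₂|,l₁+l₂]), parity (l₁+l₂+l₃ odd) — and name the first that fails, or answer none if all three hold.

Σmᵢ = 0  ✓
l₃∈[|l₁−l₂|,l₁+l₂]=[1,11], have l₃=5  ✓
Σlᵢ = 16 ⇒ even  ✓

none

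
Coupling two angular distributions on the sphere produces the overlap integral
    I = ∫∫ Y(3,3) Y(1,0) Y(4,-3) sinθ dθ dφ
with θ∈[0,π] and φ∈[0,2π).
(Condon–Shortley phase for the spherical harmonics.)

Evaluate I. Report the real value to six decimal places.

Rules hold: Σm=0, L=8 even, 2≤4≤4.
N = 7·3·9 = 189
Δ = 0!·6!·2!/9! = 1/252
Racah Σ t=0..0: t=0:+1/36 = 1/36
⇒ 3j(3 1 4; 0 0 0)² = 4/63, sgn +1
Racah Σ t=0..0: t=0:+1/720 = 1/720
⇒ 3j(3 1 4; 3 0 -3)² = 1/36, sgn -1
4πI² = N·(3j₀)²·(3jₘ)² = 1/3
I = -1·√(0.333333/4π) = -0.16286750

-0.162868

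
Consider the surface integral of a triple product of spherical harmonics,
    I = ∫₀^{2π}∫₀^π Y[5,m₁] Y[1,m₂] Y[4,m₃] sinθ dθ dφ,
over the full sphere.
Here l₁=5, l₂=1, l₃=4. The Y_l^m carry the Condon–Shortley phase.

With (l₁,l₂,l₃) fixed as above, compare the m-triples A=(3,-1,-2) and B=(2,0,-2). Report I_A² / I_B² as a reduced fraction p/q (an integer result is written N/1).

l's match ⇒ only the (l;m) 3-j factors differ between A and B.
A: triangle coeff Δ(5,1,4) = 1/495; Σ_t [0,0]: t=0:+1/2880 = 1/2880; (3j)²=28/495 [(5 1 4; 3 -1 -2)], sign=+1
B: triangle coeff Δ(5,1,4) = 1/495; Σ_t [1,1]: t=1:−1/1440 = -1/1440; (3j)²=7/165 [(5 1 4; 2 0 -2)], sign=-1
I_A²/I_B² = (28/495)/(7/165) = 4/3

4/3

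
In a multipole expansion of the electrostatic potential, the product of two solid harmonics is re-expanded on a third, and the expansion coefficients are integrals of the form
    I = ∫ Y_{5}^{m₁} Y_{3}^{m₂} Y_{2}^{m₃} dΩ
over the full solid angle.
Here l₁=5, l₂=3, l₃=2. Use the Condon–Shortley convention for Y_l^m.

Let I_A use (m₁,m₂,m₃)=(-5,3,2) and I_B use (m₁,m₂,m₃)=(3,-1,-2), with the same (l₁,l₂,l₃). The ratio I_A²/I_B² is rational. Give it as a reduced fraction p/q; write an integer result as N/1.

l's match ⇒ only the (l;m) 3-j factors differ between A and B.
A: triangle coeff Δ(5,3,2) = 1/2310; Σ_t [6,6]: t=6:+1/17280 = 1/17280; (3j)²=1/11 [(5 3 2; -5 3 2)], sign=+1
B: triangle coeff Δ(5,3,2) = 1/2310; Σ_t [2,2]: t=2:+1/1152 = 1/1152; (3j)²=1/33 [(5 3 2; 3 -1 -2)], sign=+1
I_A²/I_B² = (1/11)/(1/33) = 3/1

3/1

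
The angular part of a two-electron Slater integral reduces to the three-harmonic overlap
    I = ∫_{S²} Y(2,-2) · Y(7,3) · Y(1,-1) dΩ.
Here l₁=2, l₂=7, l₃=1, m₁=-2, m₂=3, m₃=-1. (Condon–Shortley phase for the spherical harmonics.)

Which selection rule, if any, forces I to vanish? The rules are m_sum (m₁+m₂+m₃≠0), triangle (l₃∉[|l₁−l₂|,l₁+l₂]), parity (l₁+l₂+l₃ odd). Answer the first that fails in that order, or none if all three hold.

m₁+m₂+m₃ = -2 + 3 − 1 = 0  ✓
triangle: |2−7|=5 ≤ l₃=1 ≤ 2+7=9  ✗
parity: l₁+l₂+l₃ = 10 is even

triangle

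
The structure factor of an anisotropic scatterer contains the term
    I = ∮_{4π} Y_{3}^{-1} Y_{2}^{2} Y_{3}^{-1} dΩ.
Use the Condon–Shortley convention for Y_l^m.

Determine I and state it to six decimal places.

0.206013

m-sum 0 ✓  L=8 even ✓  1≤3≤5 ✓
Π(2lᵢ+1) = 7×5×7 = 245
triangle coeff Δ(3,2,3) = 1/3780
Σ_t [0,2]: t=0:+1/24 t=1:−1/4 t=2:+1/24 = -1/6
(3j)²=4/105 [(3 2 3; 0 0 0)], sign=+1
Σ_t [2,2]: t=2:+1/16 = 1/16
(3j)²=2/35 [(3 2 3; -1 2 -1)], sign=+1
⇒ 4πI² = 8/15
I = (+1)√(8/15/(4π)) = 0.20601291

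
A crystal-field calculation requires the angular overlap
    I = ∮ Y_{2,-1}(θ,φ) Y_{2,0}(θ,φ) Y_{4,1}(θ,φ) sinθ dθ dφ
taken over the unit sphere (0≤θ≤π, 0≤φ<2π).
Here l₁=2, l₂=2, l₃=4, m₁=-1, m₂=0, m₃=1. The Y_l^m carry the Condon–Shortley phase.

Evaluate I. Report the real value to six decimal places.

Rules hold: Σm=0, L=8 even, 0≤4≤4.
N = 5·5·9 = 225
Δ = 0!·4!·4!/9! = 1/630
Racah Σ t=0..0: t=0:+1/16 = 1/16
⇒ 3j(2 2 4; 0 0 0)² = 2/35, sgn +1
Racah Σ t=0..0: t=0:+1/24 = 1/24
⇒ 3j(2 2 4; -1 0 1)² = 1/21, sgn -1
4πI² = N·(3j₀)²·(3jₘ)² = 30/49
I = -1·√(0.612245/4π) = -0.22072812

-0.220728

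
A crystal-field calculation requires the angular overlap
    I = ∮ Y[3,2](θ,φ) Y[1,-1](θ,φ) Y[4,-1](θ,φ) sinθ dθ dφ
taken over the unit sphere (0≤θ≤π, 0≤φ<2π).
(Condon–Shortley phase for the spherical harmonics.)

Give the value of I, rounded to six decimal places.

m-sum 0 ✓  L=8 even ✓  2≤4≤4 ✓
Π(2lᵢ+1) = 7×3×9 = 189
triangle coeff Δ(3,1,4) = 1/252
Σ_t [0,0]: t=0:+1/36 = 1/36
(3j)²=4/63 [(3 1 4; 0 0 0)], sign=+1
Σ_t [0,0]: t=0:+1/240 = 1/240
(3j)²=1/84 [(3 1 4; 2 -1 -1)], sign=-1
⇒ 4πI² = 1/7
I = (-1)√(1/7/(4π)) = -0.10662181

-0.106622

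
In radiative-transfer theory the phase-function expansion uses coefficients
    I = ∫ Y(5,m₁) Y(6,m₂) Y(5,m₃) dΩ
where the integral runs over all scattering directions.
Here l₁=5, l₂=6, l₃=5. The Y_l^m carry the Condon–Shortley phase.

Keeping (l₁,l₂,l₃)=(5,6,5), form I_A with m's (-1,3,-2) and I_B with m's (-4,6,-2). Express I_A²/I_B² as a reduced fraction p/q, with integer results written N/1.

Shared (l₁,l₂,l₃)=(5,6,5): N and (l;000)² cancel in I_A²/I_B².
A: Δ = 6!·4!·6!/17! = 1/28588560; Racah Σ t=3..6: t=3:−1/155520 t=4:+1/23040 t=5:−1/34560 t=6:+1/622080 = 1/103680; ⇒ 3j(5 6 5; -1 3 -2)² = 9/2431, sgn -1
B: Δ = 6!·4!·6!/17! = 1/28588560; Racah Σ t=6..6: t=6:+1/3110400 = 1/3110400; ⇒ 3j(5 6 5; -4 6 -2)² = 21/1105, sgn -1
I_A²/I_B² = (9/2431)/(21/1105) = 15/77

15/77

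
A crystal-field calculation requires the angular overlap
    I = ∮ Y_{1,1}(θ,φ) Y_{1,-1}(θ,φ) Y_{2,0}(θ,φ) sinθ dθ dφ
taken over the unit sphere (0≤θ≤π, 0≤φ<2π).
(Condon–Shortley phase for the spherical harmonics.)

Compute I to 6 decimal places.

Checks pass: Σm=0; 4 even; l₃=2∈[0,2].
(2·1+1)(2·1+1)(2·2+1) = 45
Δ: 0! 2! 2! / 5! → 1/30
sum: t=0:+1/1 = 1/1
3j²(1 1 2; 0 0 0) = Δ·Π!·Σ² = 2/15  (sign +1)
sum: t=0:+1/4 = 1/4
3j²(1 1 2; 1 -1 0) = Δ·Π!·Σ² = 1/30  (sign +1)
combine: 4πI² = 45·2/15·1/30 = 1/5
take √, sign +1: I = 0.12615663

0.126157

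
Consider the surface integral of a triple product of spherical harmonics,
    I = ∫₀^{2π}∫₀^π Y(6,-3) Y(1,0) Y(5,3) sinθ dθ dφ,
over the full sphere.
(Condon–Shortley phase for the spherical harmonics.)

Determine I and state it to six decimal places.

-0.212310

Rules hold: Σm=0, L=12 even, 5≤5≤7.
N = 13·3·11 = 429
Δ = 2!·10!·0!/13! = 1/858
Racah Σ t=1..1: t=1:−1/14400 = -1/14400
⇒ 3j(6 1 5; 0 0 0)² = 6/143, sgn +1
Racah Σ t=1..1: t=1:−1/80640 = -1/80640
⇒ 3j(6 1 5; -3 0 3)² = 9/286, sgn -1
4πI² = N·(3j₀)²·(3jₘ)² = 81/143
I = -1·√(0.566434/4π) = -0.21230956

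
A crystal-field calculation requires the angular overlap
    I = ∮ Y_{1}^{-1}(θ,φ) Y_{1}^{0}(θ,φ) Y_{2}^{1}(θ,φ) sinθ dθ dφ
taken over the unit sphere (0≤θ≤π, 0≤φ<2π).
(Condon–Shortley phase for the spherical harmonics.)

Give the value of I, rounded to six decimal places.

-0.218510

Checks pass: Σm=0; 4 even; l₃=2∈[0,2].
(2·1+1)(2·1+1)(2·2+1) = 45
Δ: 0! 2! 2! / 5! → 1/30
sum: t=0:+1/1 = 1/1
3j²(1 1 2; 0 0 0) = Δ·Π!·Σ² = 2/15  (sign +1)
sum: t=0:+1/2 = 1/2
3j²(1 1 2; -1 0 1) = Δ·Π!·Σ² = 1/10  (sign -1)
combine: 4πI² = 45·2/15·1/10 = 3/5
take √, sign -1: I = -0.21850969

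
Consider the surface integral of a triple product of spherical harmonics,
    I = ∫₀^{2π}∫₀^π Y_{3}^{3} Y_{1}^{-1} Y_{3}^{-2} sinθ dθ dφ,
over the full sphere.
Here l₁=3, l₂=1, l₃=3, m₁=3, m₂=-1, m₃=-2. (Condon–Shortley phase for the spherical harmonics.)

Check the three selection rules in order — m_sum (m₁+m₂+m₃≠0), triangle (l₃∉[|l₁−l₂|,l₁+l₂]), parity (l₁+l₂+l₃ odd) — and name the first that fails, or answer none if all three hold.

m₁+m₂+m₃ = 3 − 1 − 2 = 0  ✓
triangle: |3−1|=2 ≤ l₃=3 ≤ 3+1=4  ✓
parity: l₁+l₂+l₃ = 7 is odd  ✗

parity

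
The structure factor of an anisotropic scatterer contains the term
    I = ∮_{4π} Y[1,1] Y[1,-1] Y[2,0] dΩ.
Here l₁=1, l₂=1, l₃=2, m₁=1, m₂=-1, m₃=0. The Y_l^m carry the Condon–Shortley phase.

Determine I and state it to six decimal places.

Checks pass: Σm=0; 4 even; l₃=2∈[0,2].
(2·1+1)(2·1+1)(2·2+1) = 45
Δ: 0! 2! 2! / 5! → 1/30
sum: t=0:+1/1 = 1/1
3j²(1 1 2; 0 0 0) = Δ·Π!·Σ² = 2/15  (sign +1)
sum: t=0:+1/4 = 1/4
3j²(1 1 2; 1 -1 0) = Δ·Π!·Σ² = 1/30  (sign +1)
combine: 4πI² = 45·2/15·1/30 = 1/5
take √, sign +1: I = 0.12615663

0.126157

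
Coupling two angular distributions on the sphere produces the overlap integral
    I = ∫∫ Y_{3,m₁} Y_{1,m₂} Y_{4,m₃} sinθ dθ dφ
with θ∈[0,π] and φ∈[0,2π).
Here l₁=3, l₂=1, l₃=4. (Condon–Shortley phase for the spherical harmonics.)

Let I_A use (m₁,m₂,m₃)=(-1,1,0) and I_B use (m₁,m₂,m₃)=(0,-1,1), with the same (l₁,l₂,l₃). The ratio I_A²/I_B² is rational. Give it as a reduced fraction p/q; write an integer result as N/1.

3/5

l's match ⇒ only the (l;m) 3-j factors differ between A and B.
A: triangle coeff Δ(3,1,4) = 1/252; Σ_t [0,0]: t=0:+1/96 = 1/96; (3j)²=1/42 [(3 1 4; -1 1 0)], sign=+1
B: triangle coeff Δ(3,1,4) = 1/252; Σ_t [0,0]: t=0:+1/72 = 1/72; (3j)²=5/126 [(3 1 4; 0 -1 1)], sign=-1
I_A²/I_B² = (1/42)/(5/126) = 3/5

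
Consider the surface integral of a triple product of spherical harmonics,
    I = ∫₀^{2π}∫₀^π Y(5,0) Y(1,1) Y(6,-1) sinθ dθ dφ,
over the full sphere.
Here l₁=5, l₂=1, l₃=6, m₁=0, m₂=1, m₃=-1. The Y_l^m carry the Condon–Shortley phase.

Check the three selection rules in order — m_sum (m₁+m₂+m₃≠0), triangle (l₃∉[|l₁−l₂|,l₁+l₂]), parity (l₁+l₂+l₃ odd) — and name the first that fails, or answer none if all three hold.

none

azimuthal sum: 0 + 1 − 1 = 0  ✓
4 ≤ 6 ≤ 6 (triangle on l)  ✓
L = 5 + 1 + 6 = 12 (even)  ✓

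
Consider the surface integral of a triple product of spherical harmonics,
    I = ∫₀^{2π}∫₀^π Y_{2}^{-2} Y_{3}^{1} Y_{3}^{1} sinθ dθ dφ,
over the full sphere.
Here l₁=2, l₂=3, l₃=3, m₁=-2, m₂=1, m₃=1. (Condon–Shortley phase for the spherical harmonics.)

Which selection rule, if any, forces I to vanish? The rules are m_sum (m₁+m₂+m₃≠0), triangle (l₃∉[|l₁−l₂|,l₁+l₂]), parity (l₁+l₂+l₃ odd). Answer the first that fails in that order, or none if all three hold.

none

azimuthal sum: -2 + 1 + 1 = 0  ✓
1 ≤ 3 ≤ 5 (triangle on l)  ✓
L = 2 + 3 + 3 = 8 (even)  ✓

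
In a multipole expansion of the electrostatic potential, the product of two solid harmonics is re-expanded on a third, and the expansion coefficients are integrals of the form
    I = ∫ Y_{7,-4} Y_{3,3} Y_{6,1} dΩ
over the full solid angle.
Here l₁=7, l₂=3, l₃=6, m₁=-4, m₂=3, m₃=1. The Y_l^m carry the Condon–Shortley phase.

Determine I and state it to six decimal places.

-0.190770

Checks pass: Σm=0; 16 even; l₃=6∈[4,10].
(2·7+1)(2·3+1)(2·6+1) = 1365
Δ: 4! 10! 2! / 17! → 1/2042040
sum: t=1:−1/207360 t=2:+1/57600 t=3:−1/207360 = 1/129600
3j²(7 3 6; 0 0 0) = Δ·Π!·Σ² = 168/12155  (sign +1)
sum: t=4:+1/1451520 = 1/1451520
3j²(7 3 6; -4 3 1) = Δ·Π!·Σ² = 75/3094  (sign -1)
combine: 4πI² = 1365·168/12155·75/3094 = 18900/41327
take √, sign -1: I = -0.19076954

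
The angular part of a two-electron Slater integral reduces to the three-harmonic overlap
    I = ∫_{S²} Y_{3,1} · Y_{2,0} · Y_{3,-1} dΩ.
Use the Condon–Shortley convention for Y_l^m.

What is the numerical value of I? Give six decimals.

-0.126157

Checks pass: Σm=0; 8 even; l₃=3∈[1,5].
(2·3+1)(2·2+1)(2·3+1) = 245
Δ: 2! 4! 2! / 9! → 1/3780
sum: t=0:+1/24 t=1:−1/4 t=2:+1/24 = -1/6
3j²(3 2 3; 0 0 0) = Δ·Π!·Σ² = 4/105  (sign +1)
sum: t=0:+1/16 t=1:−1/6 t=2:+1/96 = -3/32
3j²(3 2 3; 1 0 -1) = Δ·Π!·Σ² = 3/140  (sign -1)
combine: 4πI² = 245·4/105·3/140 = 1/5
take √, sign -1: I = -0.12615663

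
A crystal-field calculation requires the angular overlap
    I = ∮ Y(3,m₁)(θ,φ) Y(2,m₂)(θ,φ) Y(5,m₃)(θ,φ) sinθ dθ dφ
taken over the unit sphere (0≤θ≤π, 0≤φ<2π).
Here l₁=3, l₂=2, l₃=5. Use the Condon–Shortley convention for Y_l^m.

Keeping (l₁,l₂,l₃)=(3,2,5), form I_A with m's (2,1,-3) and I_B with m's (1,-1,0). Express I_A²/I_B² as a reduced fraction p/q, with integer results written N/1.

56/25

Shared (l₁,l₂,l₃)=(3,2,5): N and (l;000)² cancel in I_A²/I_B².
A: Δ = 0!·6!·4!/11! = 1/2310; Racah Σ t=0..0: t=0:+1/720 = 1/720; ⇒ 3j(3 2 5; 2 1 -3)² = 8/165, sgn +1
B: Δ = 0!·6!·4!/11! = 1/2310; Racah Σ t=0..0: t=0:+1/288 = 1/288; ⇒ 3j(3 2 5; 1 -1 0)² = 5/231, sgn -1
I_A²/I_B² = (8/165)/(5/231) = 56/25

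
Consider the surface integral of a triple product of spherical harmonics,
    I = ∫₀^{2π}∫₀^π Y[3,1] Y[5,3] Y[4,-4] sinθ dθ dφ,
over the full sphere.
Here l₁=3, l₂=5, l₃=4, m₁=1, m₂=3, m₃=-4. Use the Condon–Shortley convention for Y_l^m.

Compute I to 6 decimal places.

0.169606

Rules hold: Σm=0, L=12 even, 2≤4≤8.
N = 7·11·9 = 693
Δ = 4!·2!·6!/13! = 1/180180
Racah Σ t=1..3: t=1:−1/576 t=2:+1/144 t=3:−1/576 = 1/288
⇒ 3j(3 5 4; 0 0 0)² = 20/1001, sgn +1
Racah Σ t=2..2: t=2:+1/5760 = 1/5760
⇒ 3j(3 5 4; 1 3 -4)² = 56/2145, sgn +1
4πI² = N·(3j₀)²·(3jₘ)² = 672/1859
I = +1·√(0.361485/4π) = 0.16960553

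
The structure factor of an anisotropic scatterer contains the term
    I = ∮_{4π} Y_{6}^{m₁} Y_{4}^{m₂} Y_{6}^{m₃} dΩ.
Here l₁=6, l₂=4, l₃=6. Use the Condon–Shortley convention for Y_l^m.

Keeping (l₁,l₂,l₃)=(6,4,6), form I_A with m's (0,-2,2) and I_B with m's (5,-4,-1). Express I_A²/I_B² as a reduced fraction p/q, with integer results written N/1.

11/10

l's match ⇒ only the (l;m) 3-j factors differ between A and B.
A: triangle coeff Δ(6,4,6) = 1/15315300; Σ_t [0,2]: t=0:+1/138240 t=1:−1/25920 t=2:+1/55296 = -11/829440; (3j)²=11/1326 [(6 4 6; 0 -2 2)], sign=-1
B: triangle coeff Δ(6,4,6) = 1/15315300; Σ_t [0,0]: t=0:+1/2903040 = 1/2903040; (3j)²=5/663 [(6 4 6; 5 -4 -1)], sign=-1
I_A²/I_B² = (11/1326)/(5/663) = 11/10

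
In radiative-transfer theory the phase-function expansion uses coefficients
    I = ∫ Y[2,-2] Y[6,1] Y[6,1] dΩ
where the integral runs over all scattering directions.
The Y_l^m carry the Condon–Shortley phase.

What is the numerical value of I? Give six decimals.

0.196649

Rules hold: Σm=0, L=14 even, 4≤6≤8.
N = 5·13·13 = 845
Δ = 2!·2!·10!/15! = 1/90090
Racah Σ t=0..2: t=0:+1/69120 t=1:−1/14400 t=2:+1/69120 = -7/172800
⇒ 3j(2 6 6; 0 0 0)² = 14/715, sgn -1
Racah Σ t=2..2: t=2:+1/57600 = 1/57600
⇒ 3j(2 6 6; -2 1 1)² = 21/715, sgn -1
4πI² = N·(3j₀)²·(3jₘ)² = 294/605
I = +1·√(0.48595/4π) = 0.19664868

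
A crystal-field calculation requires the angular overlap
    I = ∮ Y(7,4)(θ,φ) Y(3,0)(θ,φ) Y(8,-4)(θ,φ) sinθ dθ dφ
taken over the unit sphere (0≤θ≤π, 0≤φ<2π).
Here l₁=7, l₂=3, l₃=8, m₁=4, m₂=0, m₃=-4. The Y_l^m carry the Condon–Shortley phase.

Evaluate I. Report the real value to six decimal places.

-0.033430

Rules hold: Σm=0, L=18 even, 4≤8≤10.
N = 15·7·17 = 1785
Δ = 2!·12!·4!/19! = 1/5290740
Racah Σ t=0..2: t=0:+1/7257600 t=1:−1/2073600 t=2:+1/7257600 = -1/4838400
⇒ 3j(7 3 8; 0 0 0)² = 252/20995, sgn -1
Racah Σ t=0..2: t=0:+1/26127360 t=1:−1/29030400 t=2:+1/479001600 = 17/2874009600
⇒ 3j(7 3 8; 4 0 -4)² = 17/25935, sgn +1
4πI² = N·(3j₀)²·(3jₘ)² = 4284/305045
I = -1·√(0.0140438/4π) = -0.03343011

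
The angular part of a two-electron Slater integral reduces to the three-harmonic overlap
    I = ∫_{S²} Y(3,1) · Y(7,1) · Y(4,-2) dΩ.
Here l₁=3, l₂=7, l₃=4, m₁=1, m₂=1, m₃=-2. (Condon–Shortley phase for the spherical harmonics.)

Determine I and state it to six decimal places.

Checks pass: Σm=0; 14 even; l₃=4∈[4,10].
(2·3+1)(2·7+1)(2·4+1) = 945
Δ: 6! 0! 8! / 15! → 1/45045
sum: t=3:−1/20736 = -1/20736
3j²(3 7 4; 0 0 0) = Δ·Π!·Σ² = 35/1287  (sign -1)
sum: t=2:+1/69120 = 1/69120
3j²(3 7 4; 1 1 -2) = Δ·Π!·Σ² = 4/429  (sign +1)
combine: 4πI² = 945·35/1287·4/429 = 4900/20449
take √, sign -1: I = -0.13808836

-0.138088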